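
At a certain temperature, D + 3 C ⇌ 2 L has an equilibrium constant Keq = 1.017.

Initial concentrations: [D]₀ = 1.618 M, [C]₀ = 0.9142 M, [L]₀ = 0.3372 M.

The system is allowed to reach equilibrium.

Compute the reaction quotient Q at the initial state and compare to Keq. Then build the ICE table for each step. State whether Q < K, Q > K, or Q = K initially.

Q₀ = 0.09198 vs Keq = 1.017 ⇒ Q<K, forward
Step 1:
                    D           C           L
  Initial       1.618      0.9142      0.3372
  Change      -0.1093      -0.328      0.2187
  Equil         1.509      0.5862      0.5559
  solve Keq expr → x = 0.1093; check Q = 1.017

Q₀ = 0.09198; Q < K (proceeds forward)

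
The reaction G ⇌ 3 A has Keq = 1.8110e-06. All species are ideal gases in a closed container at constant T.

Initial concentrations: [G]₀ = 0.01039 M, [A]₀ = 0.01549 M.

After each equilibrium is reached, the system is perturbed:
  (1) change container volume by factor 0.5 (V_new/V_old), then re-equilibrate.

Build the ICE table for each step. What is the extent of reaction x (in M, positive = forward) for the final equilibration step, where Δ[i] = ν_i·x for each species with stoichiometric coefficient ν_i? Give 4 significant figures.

Q₀ = 3.5772e-04 vs Keq = 1.8110e-06 ⇒ Q>K, reverse
Step 1:
                    G           A
  Initial     0.01039     0.01549
  Change     0.004171    -0.01251
  Equil       0.01456    0.002976
  solve Keq expr → x = -0.004171; check Q = 1.8110e-06
Then change container volume by factor 0.5 (V_new/V_old).
Step 2:
                    G           A
  Initial     0.02912    0.005953
  Change   7.2401e-04   -0.002172
  Equil       0.02985    0.003781
  solve Keq expr → x = -7.2401e-04; check Q = 1.8110e-06

x = -7.2401e-04 M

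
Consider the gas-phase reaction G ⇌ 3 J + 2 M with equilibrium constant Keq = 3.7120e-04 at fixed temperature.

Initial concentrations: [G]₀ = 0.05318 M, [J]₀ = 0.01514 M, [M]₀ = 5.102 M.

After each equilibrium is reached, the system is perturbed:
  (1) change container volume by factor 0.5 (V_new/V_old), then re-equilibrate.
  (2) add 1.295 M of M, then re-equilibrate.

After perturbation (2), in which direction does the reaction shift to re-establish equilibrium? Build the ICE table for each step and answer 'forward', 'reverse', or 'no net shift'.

Q₀ = 0.001699 vs Keq = 3.7120e-04 ⇒ Q>K, reverse
Step 1:
                    G           J           M
  I           0.05318     0.01514       5.102
  C          0.001968   -0.005905   -0.003937
  E           0.05515    0.009235       5.098
  solve Keq expr → x = -0.001968; check Q = 3.7120e-04
Then change container volume by factor 0.5 (V_new/V_old).
Step 2:
                    G           J           M
  I            0.1103     0.01847        10.2
  C          0.003685    -0.01106   -0.007371
  E             0.114    0.007414       10.19
  solve Keq expr → x = -0.003685; check Q = 3.7120e-04
Then add 1.295 M of M.
Step 3:
                    G           J           M
  I             0.114    0.007414       11.48
  C        1.8817e-04 -5.6452e-04 -3.7634e-04
  E            0.1142     0.00685       11.48
  solve Keq expr → x = -1.8817e-04; check Q = 3.7120e-04

Direction: reverse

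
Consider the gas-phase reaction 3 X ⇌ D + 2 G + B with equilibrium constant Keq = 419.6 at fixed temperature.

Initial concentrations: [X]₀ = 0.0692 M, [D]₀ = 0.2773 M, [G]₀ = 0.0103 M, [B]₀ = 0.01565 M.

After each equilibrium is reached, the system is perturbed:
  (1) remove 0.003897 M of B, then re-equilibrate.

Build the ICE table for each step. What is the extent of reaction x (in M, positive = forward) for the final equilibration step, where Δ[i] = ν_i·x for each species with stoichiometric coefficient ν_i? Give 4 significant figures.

x = 4.8683e-05 M

Q₀ = 0.001389 vs Keq = 419.6 ⇒ Q<K, forward
Step 1:
                    X           D           G           B
  init         0.0692      0.2773      0.0103     0.01565
  Δ          -0.06496     0.02165      0.0433     0.02165
  eq         0.004243       0.299      0.0536      0.0373
  solve Keq expr → x = 0.02165; check Q = 419.6
Then remove 0.003897 M of B.
Step 2:
                    X           D           G           B
  init       0.004243       0.299      0.0536     0.03341
  Δ       -1.4605e-04  4.8683e-05  9.7366e-05  4.8683e-05
  eq         0.004097       0.299      0.0537     0.03345
  solve Keq expr → x = 4.8683e-05; check Q = 419.6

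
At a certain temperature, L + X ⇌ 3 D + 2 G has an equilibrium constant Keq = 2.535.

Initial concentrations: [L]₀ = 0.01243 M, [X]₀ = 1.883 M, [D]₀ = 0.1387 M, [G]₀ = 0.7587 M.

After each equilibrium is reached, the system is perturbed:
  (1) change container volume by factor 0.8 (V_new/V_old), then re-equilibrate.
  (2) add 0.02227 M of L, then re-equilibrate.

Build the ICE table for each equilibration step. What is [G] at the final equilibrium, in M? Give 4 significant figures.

Q₀ = 0.06562 vs Keq = 2.535 ⇒ Q<K, forward
Step 1:
                   L          X          D          G
  Initial    0.01243      1.883     0.1387     0.7587
  Change    -0.01175   -0.01175    0.03525     0.0235
  Equil   6.7893e-04      1.871      0.174     0.7822
  solve Keq expr → x = 0.01175; check Q = 2.535
Then change container volume by factor 0.8 (V_new/V_old).
Step 2:
                   L          X          D          G
  Initial 8.4866e-04      2.339     0.2174     0.9778
  Change  7.5235e-04 7.5235e-04  -0.002257  -0.001505
  Equil     0.001601       2.34     0.2152     0.9762
  solve Keq expr → x = -7.5235e-04; check Q = 2.535
Then add 0.02227 M of L.
Step 3:
                   L          X          D          G
  Initial    0.02387       2.34     0.2152     0.9762
  Change    -0.02019   -0.02019    0.06056    0.04037
  Equil     0.003685       2.32     0.2757      1.017
  solve Keq expr → x = 0.02019; check Q = 2.535

[G]_eq = 1.017 M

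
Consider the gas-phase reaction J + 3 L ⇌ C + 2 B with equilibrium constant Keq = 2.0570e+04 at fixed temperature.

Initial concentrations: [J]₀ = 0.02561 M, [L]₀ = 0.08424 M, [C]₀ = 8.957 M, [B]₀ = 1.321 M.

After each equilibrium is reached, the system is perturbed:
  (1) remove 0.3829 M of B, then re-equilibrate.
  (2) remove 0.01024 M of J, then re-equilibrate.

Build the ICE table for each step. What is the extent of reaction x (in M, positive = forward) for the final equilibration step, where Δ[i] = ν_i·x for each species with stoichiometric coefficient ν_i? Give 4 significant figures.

x = -0.002643 M

Q₀ = 1.0209e+06 vs Keq = 2.0570e+04 ⇒ Q>K, reverse
Step 1:
                   J          L          C          B
  init       0.02561    0.08424      8.957      1.321
  Δ          0.04289     0.1287   -0.04289   -0.08578
  eq          0.0685     0.2129      8.914      1.235
  solve Keq expr → x = -0.04289; check Q = 2.0570e+04
Then remove 0.3829 M of B.
Step 2:
                   J          L          C          B
  init        0.0685     0.2129      8.914     0.8523
  Δ         -0.01113    -0.0334    0.01113    0.02227
  eq         0.05737     0.1795      8.925     0.8746
  solve Keq expr → x = 0.01113; check Q = 2.0570e+04
Then remove 0.01024 M of J.
Step 3:
                   J          L          C          B
  init       0.04713     0.1795      8.925     0.8746
  Δ         0.002643   0.007928  -0.002643  -0.005285
  eq         0.04977     0.1874      8.923     0.8693
  solve Keq expr → x = -0.002643; check Q = 2.0570e+04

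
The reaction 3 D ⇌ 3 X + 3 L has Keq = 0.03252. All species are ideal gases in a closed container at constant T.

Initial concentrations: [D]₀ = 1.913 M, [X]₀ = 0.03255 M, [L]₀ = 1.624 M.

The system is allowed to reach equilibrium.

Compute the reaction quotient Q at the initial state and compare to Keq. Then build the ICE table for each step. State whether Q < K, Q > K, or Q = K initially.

Q₀ = 2.1099e-05 vs Keq = 0.03252 ⇒ Q<K, forward
Step 1:
                    D           X           L
  I             1.913     0.03255       1.624
  C           -0.2505      0.2505      0.2505
  E             1.662      0.2831       1.875
  solve Keq expr → x = 0.08351; check Q = 0.03252

Q₀ = 2.1099e-05; Q < K (proceeds forward)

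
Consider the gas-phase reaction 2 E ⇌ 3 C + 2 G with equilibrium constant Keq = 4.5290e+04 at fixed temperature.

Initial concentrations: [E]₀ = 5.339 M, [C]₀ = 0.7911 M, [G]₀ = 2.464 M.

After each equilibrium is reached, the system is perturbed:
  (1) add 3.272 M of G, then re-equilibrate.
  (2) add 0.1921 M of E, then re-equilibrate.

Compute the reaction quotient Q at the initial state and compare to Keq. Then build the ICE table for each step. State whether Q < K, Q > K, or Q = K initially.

Q₀ = 0.1055; Q < K (proceeds forward)

Q₀ = 0.1055 vs Keq = 4.5290e+04 ⇒ Q<K, forward
Step 1:
                    E           C           G
  I             5.339      0.7911       2.464
  C            -4.624       6.936       4.624
  E            0.7153       7.727       7.088
  solve Keq expr → x = 2.312; check Q = 4.5290e+04
Then add 3.272 M of G.
Step 2:
                    E           C           G
  I            0.7153       7.727       10.36
  C            0.2367     -0.3551     -0.2367
  E             0.952       7.372       10.12
  solve Keq expr → x = -0.1184; check Q = 4.5290e+04
Then add 0.1921 M of E.
Step 3:
                    E           C           G
  I             1.144       7.372       10.12
  C           -0.1381      0.2072      0.1381
  E             1.006       7.579       10.26
  solve Keq expr → x = 0.06907; check Q = 4.5290e+04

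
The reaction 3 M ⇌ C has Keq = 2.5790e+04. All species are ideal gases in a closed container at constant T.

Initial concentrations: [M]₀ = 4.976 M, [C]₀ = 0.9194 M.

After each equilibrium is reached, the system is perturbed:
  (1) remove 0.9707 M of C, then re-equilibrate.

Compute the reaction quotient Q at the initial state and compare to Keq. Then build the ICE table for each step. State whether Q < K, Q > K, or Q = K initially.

Q₀ = 0.007462; Q < K (proceeds forward)

Q₀ = 0.007462 vs Keq = 2.5790e+04 ⇒ Q<K, forward
Step 1:
                   M          C
  Initial      4.976     0.9194
  Change       -4.93      1.643
  Equil      0.04632      2.563
  solve Keq expr → x = 1.643; check Q = 2.5790e+04
Then remove 0.9707 M of C.
Step 2:
                   M          C
  Initial    0.04632      1.592
  Change   -0.006778   0.002259
  Equil      0.03954      1.594
  solve Keq expr → x = 0.002259; check Q = 2.5790e+04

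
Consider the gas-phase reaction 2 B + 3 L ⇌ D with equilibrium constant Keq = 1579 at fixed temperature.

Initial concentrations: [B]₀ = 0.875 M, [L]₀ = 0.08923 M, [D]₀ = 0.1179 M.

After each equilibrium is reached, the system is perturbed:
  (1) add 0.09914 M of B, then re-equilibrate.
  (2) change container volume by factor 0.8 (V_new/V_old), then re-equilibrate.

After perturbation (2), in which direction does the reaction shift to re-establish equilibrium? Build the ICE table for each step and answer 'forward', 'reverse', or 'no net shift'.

Direction: forward

Q₀ = 216.8 vs Keq = 1579 ⇒ Q<K, forward
Step 1:
                    B           L           D
  Initial       0.875     0.08923      0.1179
  Change       -0.027     -0.0405      0.0135
  Equil         0.848     0.04873      0.1314
  solve Keq expr → x = 0.0135; check Q = 1579
Then add 0.09914 M of B.
Step 2:
                    B           L           D
  Initial      0.9471     0.04873      0.1314
  Change    -0.002179   -0.003268    0.001089
  Equil         0.945     0.04546      0.1325
  solve Keq expr → x = 0.001089; check Q = 1579
Then change container volume by factor 0.8 (V_new/V_old).
Step 3:
                    B           L           D
  Initial       1.181     0.05683      0.1656
  Change    -0.009337    -0.01401    0.004669
  Equil         1.172     0.04282      0.1703
  solve Keq expr → x = 0.004669; check Q = 1579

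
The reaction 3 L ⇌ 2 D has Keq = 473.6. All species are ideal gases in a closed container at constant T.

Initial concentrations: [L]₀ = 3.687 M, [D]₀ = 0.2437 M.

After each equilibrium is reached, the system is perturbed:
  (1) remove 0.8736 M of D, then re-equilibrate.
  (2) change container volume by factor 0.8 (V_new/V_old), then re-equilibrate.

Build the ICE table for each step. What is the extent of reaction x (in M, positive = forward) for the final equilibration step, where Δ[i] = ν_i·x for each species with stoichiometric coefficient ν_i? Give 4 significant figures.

Q₀ = 0.001185 vs Keq = 473.6 ⇒ Q<K, forward
Step 1:
                  L         D
  init        3.687    0.2437
  Δ          -3.448     2.299
  eq          0.239     2.542
  solve Keq expr → x = 1.149; check Q = 473.6
Then remove 0.8736 M of D.
Step 2:
                  L         D
  init        0.239     1.669
  Δ        -0.05581   0.03721
  eq         0.1832     1.706
  solve Keq expr → x = 0.0186; check Q = 473.6
Then change container volume by factor 0.8 (V_new/V_old).
Step 3:
                  L         D
  init        0.229     2.132
  Δ        -0.01572   0.01048
  eq         0.2132     2.143
  solve Keq expr → x = 0.005239; check Q = 473.6

x = 0.005239 M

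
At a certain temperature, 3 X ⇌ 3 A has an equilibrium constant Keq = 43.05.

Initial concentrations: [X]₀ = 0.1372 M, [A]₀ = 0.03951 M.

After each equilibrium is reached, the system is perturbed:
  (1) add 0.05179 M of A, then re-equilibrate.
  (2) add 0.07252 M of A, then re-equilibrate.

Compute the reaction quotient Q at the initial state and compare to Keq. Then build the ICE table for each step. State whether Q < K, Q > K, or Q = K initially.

Q₀ = 0.02388; Q < K (proceeds forward)

Q₀ = 0.02388 vs Keq = 43.05 ⇒ Q<K, forward
Step 1:
                    X           A
  init         0.1372     0.03951
  Δ          -0.09797     0.09797
  eq          0.03923      0.1375
  solve Keq expr → x = 0.03266; check Q = 43.05
Then add 0.05179 M of A.
Step 2:
                    X           A
  init        0.03923      0.1893
  Δ            0.0115     -0.0115
  eq          0.05072      0.1778
  solve Keq expr → x = -0.003832; check Q = 43.05
Then add 0.07252 M of A.
Step 3:
                    X           A
  init        0.05072      0.2503
  Δ            0.0161     -0.0161
  eq          0.06682      0.2342
  solve Keq expr → x = -0.005366; check Q = 43.05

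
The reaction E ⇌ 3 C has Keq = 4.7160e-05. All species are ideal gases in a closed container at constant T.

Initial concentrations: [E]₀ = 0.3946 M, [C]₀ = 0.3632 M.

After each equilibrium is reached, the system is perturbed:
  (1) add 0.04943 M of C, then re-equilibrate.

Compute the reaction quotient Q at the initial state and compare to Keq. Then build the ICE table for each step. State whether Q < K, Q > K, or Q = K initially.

Q₀ = 0.1214 vs Keq = 4.7160e-05 ⇒ Q>K, reverse
Step 1:
                  E         C
  I          0.3946    0.3632
  C          0.1115   -0.3344
  E          0.5061   0.02879
  solve Keq expr → x = -0.1115; check Q = 4.7160e-05
Then add 0.04943 M of C.
Step 2:
                  E         C
  I          0.5061   0.07822
  C         0.01637  -0.04912
  E          0.5224    0.0291
  solve Keq expr → x = -0.01637; check Q = 4.7160e-05

Q₀ = 0.1214; Q > K (proceeds reverse)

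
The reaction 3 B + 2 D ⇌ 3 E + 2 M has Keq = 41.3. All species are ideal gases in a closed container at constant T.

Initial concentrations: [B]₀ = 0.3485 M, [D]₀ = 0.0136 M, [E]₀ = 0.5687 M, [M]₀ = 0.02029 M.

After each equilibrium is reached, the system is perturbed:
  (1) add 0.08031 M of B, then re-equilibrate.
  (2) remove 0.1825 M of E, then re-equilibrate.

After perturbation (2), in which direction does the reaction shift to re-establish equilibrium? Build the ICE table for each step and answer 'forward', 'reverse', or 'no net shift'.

Direction: forward

Q₀ = 9.672 vs Keq = 41.3 ⇒ Q<K, forward
Step 1:
                    B           D           E           M
  Initial      0.3485      0.0136      0.5687     0.02029
  Change    -0.007454   -0.004969    0.007454    0.004969
  Equil         0.341    0.008631      0.5762     0.02526
  solve Keq expr → x = 0.002485; check Q = 41.3
Then add 0.08031 M of B.
Step 2:
                    B           D           E           M
  Initial      0.4214    0.008631      0.5762     0.02526
  Change    -0.002683   -0.001789    0.002683    0.001789
  Equil        0.4187    0.006842      0.5788     0.02705
  solve Keq expr → x = 8.9428e-04; check Q = 41.3
Then remove 0.1825 M of E.
Step 3:
                    B           D           E           M
  Initial      0.4187    0.006842      0.3963     0.02705
  Change    -0.003736    -0.00249    0.003736     0.00249
  Equil        0.4149    0.004352      0.4001     0.02954
  solve Keq expr → x = 0.001245; check Q = 41.3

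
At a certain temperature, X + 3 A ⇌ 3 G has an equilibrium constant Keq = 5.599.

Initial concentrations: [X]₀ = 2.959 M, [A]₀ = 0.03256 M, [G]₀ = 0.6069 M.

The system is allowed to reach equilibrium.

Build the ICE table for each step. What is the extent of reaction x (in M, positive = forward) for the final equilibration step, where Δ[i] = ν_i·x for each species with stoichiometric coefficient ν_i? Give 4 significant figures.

x = -0.04897 M

Q₀ = 2189 vs Keq = 5.599 ⇒ Q>K, reverse
Step 1:
                   X          A          G
  Initial      2.959    0.03256     0.6069
  Change     0.04897     0.1469    -0.1469
  Equil        3.008     0.1795       0.46
  solve Keq expr → x = -0.04897; check Q = 5.599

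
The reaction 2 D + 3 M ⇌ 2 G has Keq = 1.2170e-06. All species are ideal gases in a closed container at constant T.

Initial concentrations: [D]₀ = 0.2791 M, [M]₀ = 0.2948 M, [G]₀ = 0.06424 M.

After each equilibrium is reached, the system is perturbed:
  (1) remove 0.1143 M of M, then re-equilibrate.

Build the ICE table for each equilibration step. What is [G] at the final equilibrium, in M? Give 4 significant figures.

[G]_eq = 5.5144e-05 M

Q₀ = 2.068 vs Keq = 1.2170e-06 ⇒ Q>K, reverse
Step 1:
                    D           M           G
  Initial      0.2791      0.2948     0.06424
  Change      0.06415     0.09622    -0.06415
  Equil        0.3432       0.391  9.2588e-05
  solve Keq expr → x = -0.03207; check Q = 1.2170e-06
Then remove 0.1143 M of M.
Step 2:
                    D           M           G
  Initial      0.3432      0.2767  9.2588e-05
  Change   3.7444e-05  5.6166e-05 -3.7444e-05
  Equil        0.3433      0.2768  5.5144e-05
  solve Keq expr → x = -1.8722e-05; check Q = 1.2170e-06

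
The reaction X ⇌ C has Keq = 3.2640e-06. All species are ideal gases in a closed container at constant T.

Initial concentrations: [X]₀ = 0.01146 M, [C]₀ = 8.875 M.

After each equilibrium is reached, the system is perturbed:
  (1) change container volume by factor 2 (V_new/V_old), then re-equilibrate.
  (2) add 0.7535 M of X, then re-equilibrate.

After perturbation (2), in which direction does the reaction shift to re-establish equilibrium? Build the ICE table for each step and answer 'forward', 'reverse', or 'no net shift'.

Q₀ = 774.4 vs Keq = 3.2640e-06 ⇒ Q>K, reverse
Step 1:
                    X           C
  Initial     0.01146       8.875
  Change        8.875      -8.875
  Equil         8.886  2.9005e-05
  solve Keq expr → x = -8.875; check Q = 3.2640e-06
Then change container volume by factor 2 (V_new/V_old).
Step 2:
                    X           C
  Initial       4.443  1.4503e-05
  Change            0           0
  Equil         4.443  1.4503e-05
  solve Keq expr → x = 0; check Q = 3.2640e-06
Then add 0.7535 M of X.
Step 3:
                    X           C
  Initial       5.197  1.4503e-05
  Change  -2.4594e-06  2.4594e-06
  Equil         5.197  1.6962e-05
  solve Keq expr → x = 2.4594e-06; check Q = 3.2640e-06

Direction: forward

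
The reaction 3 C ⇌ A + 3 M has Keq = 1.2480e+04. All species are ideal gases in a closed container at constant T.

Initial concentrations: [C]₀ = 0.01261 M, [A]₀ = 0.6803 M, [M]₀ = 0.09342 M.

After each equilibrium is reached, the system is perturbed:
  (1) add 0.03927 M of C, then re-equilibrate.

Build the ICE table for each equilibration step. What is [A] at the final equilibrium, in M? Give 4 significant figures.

[A]_eq = 0.6958 M

Q₀ = 276.6 vs Keq = 1.2480e+04 ⇒ Q<K, forward
Step 1:
                   C          A          M
  init       0.01261     0.6803    0.09342
  Δ        -0.008731    0.00291   0.008731
  eq        0.003879     0.6832     0.1022
  solve Keq expr → x = 0.00291; check Q = 1.2480e+04
Then add 0.03927 M of C.
Step 2:
                   C          A          M
  init       0.04315     0.6832     0.1022
  Δ          -0.0378     0.0126     0.0378
  eq        0.005347     0.6958       0.14
  solve Keq expr → x = 0.0126; check Q = 1.2480e+04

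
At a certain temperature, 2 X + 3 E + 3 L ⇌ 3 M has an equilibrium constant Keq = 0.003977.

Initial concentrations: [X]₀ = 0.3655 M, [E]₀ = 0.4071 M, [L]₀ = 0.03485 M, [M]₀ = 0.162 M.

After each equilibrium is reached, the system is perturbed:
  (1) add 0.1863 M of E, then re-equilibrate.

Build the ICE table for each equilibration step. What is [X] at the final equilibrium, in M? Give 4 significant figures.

[X]_eq = 0.4648 M

Q₀ = 1.1144e+04 vs Keq = 0.003977 ⇒ Q>K, reverse
Step 1:
                  X         E         L         M
  Initial    0.3655    0.4071   0.03485     0.162
  Change     0.1014     0.152     0.152    -0.152
  Equil      0.4669    0.5591    0.1869  0.009963
  solve Keq expr → x = -0.05068; check Q = 0.003977
Then add 0.1863 M of E.
Step 2:
                  X         E         L         M
  Initial    0.4669    0.7454    0.1869  0.009963
  Change   -0.00201 -0.003015 -0.003015  0.003015
  Equil      0.4648    0.7424    0.1839   0.01298
  solve Keq expr → x = 0.001005; check Q = 0.003977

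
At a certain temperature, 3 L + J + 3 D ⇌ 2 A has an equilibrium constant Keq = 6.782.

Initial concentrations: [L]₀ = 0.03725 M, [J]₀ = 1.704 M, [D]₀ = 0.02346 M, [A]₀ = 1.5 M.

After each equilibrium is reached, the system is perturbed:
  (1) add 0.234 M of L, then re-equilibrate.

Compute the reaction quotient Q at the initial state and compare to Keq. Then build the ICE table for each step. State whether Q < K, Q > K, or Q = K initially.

Q₀ = 1.9786e+09 vs Keq = 6.782 ⇒ Q>K, reverse
Step 1:
                   L          J          D          A
  init       0.03725      1.704    0.02346        1.5
  Δ           0.6377     0.2126     0.6377    -0.4251
  eq           0.675      1.917     0.6612      1.075
  solve Keq expr → x = -0.2126; check Q = 6.782
Then add 0.234 M of L.
Step 2:
                   L          J          D          A
  init         0.909      1.917     0.6612      1.075
  Δ         -0.09163   -0.03054   -0.09163    0.06109
  eq          0.8173      1.886     0.5696      1.136
  solve Keq expr → x = 0.03054; check Q = 6.782

Q₀ = 1.9786e+09; Q > K (proceeds reverse)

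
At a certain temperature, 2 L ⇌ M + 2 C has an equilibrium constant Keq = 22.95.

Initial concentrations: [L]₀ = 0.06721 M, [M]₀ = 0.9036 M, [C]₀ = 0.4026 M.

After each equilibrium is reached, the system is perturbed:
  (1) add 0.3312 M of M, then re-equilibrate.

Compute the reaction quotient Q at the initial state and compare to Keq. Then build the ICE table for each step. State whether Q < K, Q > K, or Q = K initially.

Q₀ = 32.42; Q > K (proceeds reverse)

Q₀ = 32.42 vs Keq = 22.95 ⇒ Q>K, reverse
Step 1:
                   L          M          C
  I          0.06721     0.9036     0.4026
  C          0.01039  -0.005195   -0.01039
  E           0.0776     0.8984     0.3922
  solve Keq expr → x = -0.005195; check Q = 22.95
Then add 0.3312 M of M.
Step 2:
                   L          M          C
  I           0.0776       1.23     0.3922
  C          0.01055  -0.005276   -0.01055
  E          0.08815      1.224     0.3817
  solve Keq expr → x = -0.005276; check Q = 22.95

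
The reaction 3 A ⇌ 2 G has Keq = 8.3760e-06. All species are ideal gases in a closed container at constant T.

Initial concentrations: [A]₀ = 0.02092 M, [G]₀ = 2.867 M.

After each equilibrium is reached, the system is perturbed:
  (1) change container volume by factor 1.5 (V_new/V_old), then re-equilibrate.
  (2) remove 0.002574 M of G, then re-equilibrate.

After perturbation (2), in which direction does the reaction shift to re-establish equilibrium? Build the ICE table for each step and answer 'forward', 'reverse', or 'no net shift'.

Direction: forward

Q₀ = 8.9778e+05 vs Keq = 8.3760e-06 ⇒ Q>K, reverse
Step 1:
                   A          G
  Initial    0.02092      2.867
  Change       4.262     -2.841
  Equil        4.283    0.02565
  solve Keq expr → x = -1.421; check Q = 8.3760e-06
Then change container volume by factor 1.5 (V_new/V_old).
Step 2:
                   A          G
  Initial      2.855     0.0171
  Change    0.004656  -0.003104
  Equil         2.86      0.014
  solve Keq expr → x = -0.001552; check Q = 8.3760e-06
Then remove 0.002574 M of G.
Step 3:
                   A          G
  Initial       2.86    0.01142
  Change   -0.003819   0.002546
  Equil        2.856    0.01397
  solve Keq expr → x = 0.001273; check Q = 8.3760e-06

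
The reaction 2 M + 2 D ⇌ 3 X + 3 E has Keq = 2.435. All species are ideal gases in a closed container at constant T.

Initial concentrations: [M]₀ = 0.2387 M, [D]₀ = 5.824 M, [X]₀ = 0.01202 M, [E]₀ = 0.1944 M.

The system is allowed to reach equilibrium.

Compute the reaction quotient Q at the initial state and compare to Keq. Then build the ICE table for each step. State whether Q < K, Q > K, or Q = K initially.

Q₀ = 6.6017e-09 vs Keq = 2.435 ⇒ Q<K, forward
Step 1:
                   M          D          X          E
  init        0.2387      5.824    0.01202     0.1944
  Δ          -0.2291    -0.2291     0.3437     0.3437
  eq         0.00959      5.595     0.3557     0.5381
  solve Keq expr → x = 0.1146; check Q = 2.435

Q₀ = 6.6017e-09; Q < K (proceeds forward)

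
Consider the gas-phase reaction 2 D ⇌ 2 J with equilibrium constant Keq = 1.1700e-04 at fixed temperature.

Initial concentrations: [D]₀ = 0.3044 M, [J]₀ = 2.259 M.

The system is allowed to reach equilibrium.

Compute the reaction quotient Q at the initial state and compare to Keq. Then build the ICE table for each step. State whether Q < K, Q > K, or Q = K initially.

Q₀ = 55.07; Q > K (proceeds reverse)

Q₀ = 55.07 vs Keq = 1.1700e-04 ⇒ Q>K, reverse
Step 1:
                   D          J
  I           0.3044      2.259
  C            2.232     -2.232
  E            2.536    0.02743
  solve Keq expr → x = -1.116; check Q = 1.1700e-04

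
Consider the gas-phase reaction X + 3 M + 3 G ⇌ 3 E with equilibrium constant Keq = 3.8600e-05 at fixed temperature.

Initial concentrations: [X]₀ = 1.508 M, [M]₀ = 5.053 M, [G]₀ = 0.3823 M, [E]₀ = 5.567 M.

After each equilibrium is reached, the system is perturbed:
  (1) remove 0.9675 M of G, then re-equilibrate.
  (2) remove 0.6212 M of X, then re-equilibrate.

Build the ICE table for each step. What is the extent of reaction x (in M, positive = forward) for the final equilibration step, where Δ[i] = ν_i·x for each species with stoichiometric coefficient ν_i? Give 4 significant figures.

x = -0.02428 M

Q₀ = 15.87 vs Keq = 3.8600e-05 ⇒ Q>K, reverse
Step 1:
                   X          M          G          E
  I            1.508      5.053     0.3823      5.567
  C            1.268      3.805      3.805     -3.805
  E            2.776      8.858      4.187      1.762
  solve Keq expr → x = -1.268; check Q = 3.8600e-05
Then remove 0.9675 M of G.
Step 2:
                   X          M          G          E
  I            2.776      8.858       3.22      1.762
  C          0.08249     0.2475     0.2475    -0.2475
  E            2.859      9.106      3.467      1.514
  solve Keq expr → x = -0.08249; check Q = 3.8600e-05
Then remove 0.6212 M of X.
Step 3:
                   X          M          G          E
  I            2.238      9.106      3.467      1.514
  C          0.02428    0.07285    0.07285   -0.07285
  E            2.262      9.178       3.54      1.442
  solve Keq expr → x = -0.02428; check Q = 3.8600e-05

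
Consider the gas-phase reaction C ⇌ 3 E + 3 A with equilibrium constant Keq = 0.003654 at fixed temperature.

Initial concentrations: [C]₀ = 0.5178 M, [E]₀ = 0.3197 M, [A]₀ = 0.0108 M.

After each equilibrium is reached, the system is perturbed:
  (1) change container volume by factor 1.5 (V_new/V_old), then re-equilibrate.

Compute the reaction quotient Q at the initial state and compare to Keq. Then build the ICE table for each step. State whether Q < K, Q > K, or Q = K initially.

Q₀ = 7.9495e-08; Q < K (proceeds forward)

Q₀ = 7.9495e-08 vs Keq = 0.003654 ⇒ Q<K, forward
Step 1:
                    C           E           A
  Initial      0.5178      0.3197      0.0108
  Change     -0.07038      0.2111      0.2111
  Equil        0.4474      0.5308      0.2219
  solve Keq expr → x = 0.07038; check Q = 0.003654
Then change container volume by factor 1.5 (V_new/V_old).
Step 2:
                    C           E           A
  Initial      0.2983      0.3539       0.148
  Change     -0.02707      0.0812      0.0812
  Equil        0.2712      0.4351      0.2292
  solve Keq expr → x = 0.02707; check Q = 0.003654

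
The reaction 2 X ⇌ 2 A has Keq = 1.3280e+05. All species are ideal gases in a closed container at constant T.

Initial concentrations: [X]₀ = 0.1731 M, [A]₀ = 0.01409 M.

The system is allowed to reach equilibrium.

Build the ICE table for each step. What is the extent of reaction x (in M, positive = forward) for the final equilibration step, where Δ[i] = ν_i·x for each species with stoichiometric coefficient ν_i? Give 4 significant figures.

Q₀ = 0.006626 vs Keq = 1.3280e+05 ⇒ Q<K, forward
Step 1:
                  X         A
  init       0.1731   0.01409
  Δ         -0.1726    0.1726
  eq      5.1226e-04    0.1867
  solve Keq expr → x = 0.08629; check Q = 1.3280e+05

x = 0.08629 M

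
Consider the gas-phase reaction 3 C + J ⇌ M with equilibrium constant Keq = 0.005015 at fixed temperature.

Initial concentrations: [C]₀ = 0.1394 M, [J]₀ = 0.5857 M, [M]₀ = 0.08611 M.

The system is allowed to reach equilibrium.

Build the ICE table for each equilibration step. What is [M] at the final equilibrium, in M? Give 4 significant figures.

[M]_eq = 2.1090e-04 M

Q₀ = 54.27 vs Keq = 0.005015 ⇒ Q>K, reverse
Step 1:
                    C           J           M
  Initial      0.1394      0.5857     0.08611
  Change       0.2577      0.0859     -0.0859
  Equil        0.3971      0.6716  2.1090e-04
  solve Keq expr → x = -0.0859; check Q = 0.005015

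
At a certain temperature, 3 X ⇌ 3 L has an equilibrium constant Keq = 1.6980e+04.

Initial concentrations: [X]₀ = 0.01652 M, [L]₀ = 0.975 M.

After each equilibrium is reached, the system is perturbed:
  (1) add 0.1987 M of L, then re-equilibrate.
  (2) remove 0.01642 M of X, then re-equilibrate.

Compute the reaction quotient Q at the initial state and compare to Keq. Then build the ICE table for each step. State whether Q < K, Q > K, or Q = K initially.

Q₀ = 2.0558e+05 vs Keq = 1.6980e+04 ⇒ Q>K, reverse
Step 1:
                   X          L
  I          0.01652      0.975
  C          0.02061   -0.02061
  E          0.03713     0.9544
  solve Keq expr → x = -0.006871; check Q = 1.6980e+04
Then add 0.1987 M of L.
Step 2:
                   X          L
  I          0.03713      1.153
  C         0.007441  -0.007441
  E          0.04457      1.146
  solve Keq expr → x = -0.00248; check Q = 1.6980e+04
Then remove 0.01642 M of X.
Step 3:
                   X          L
  I          0.02815      1.146
  C          0.01581   -0.01581
  E          0.04396       1.13
  solve Keq expr → x = -0.005268; check Q = 1.6980e+04

Q₀ = 2.0558e+05; Q > K (proceeds reverse)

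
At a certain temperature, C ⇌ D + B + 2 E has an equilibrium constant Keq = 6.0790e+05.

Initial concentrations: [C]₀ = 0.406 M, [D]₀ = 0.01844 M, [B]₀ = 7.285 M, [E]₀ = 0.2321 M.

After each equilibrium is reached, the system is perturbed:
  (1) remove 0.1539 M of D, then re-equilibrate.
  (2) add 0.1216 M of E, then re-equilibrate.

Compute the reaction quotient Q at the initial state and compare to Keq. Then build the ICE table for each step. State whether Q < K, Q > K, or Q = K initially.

Q₀ = 0.01782; Q < K (proceeds forward)

Q₀ = 0.01782 vs Keq = 6.0790e+05 ⇒ Q<K, forward
Step 1:
                   C          D          B          E
  init         0.406    0.01844      7.285     0.2321
  Δ           -0.406      0.406      0.406      0.812
  eq      5.8538e-06     0.4244      7.691      1.044
  solve Keq expr → x = 0.406; check Q = 6.0790e+05
Then remove 0.1539 M of D.
Step 2:
                   C          D          B          E
  init    5.8538e-06     0.2705      7.691      1.044
  Δ       -2.1225e-06 2.1225e-06 2.1225e-06 4.2450e-06
  eq      3.7312e-06     0.2705      7.691      1.044
  solve Keq expr → x = 2.1225e-06; check Q = 6.0790e+05
Then add 0.1216 M of E.
Step 3:
                   C          D          B          E
  init    3.7312e-06     0.2705      7.691      1.166
  Δ       9.1970e-07 -9.1970e-07 -9.1970e-07 -1.8394e-06
  eq      4.6509e-06     0.2705      7.691      1.166
  solve Keq expr → x = -9.1970e-07; check Q = 6.0790e+05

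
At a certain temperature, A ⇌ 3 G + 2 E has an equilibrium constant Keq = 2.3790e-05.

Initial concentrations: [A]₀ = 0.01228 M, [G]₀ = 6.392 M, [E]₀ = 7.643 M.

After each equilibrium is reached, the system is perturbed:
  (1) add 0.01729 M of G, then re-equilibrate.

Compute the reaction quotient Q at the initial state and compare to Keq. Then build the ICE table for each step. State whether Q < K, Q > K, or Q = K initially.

Q₀ = 1.2423e+06 vs Keq = 2.3790e-05 ⇒ Q>K, reverse
Step 1:
                    A           G           E
  I           0.01228       6.392       7.643
  C             2.125      -6.376       -4.25
  E             2.137     0.01641       3.393
  solve Keq expr → x = -2.125; check Q = 2.3790e-05
Then add 0.01729 M of G.
Step 2:
                    A           G           E
  I             2.137      0.0337       3.393
  C          0.005746    -0.01724    -0.01149
  E             2.143     0.01646       3.381
  solve Keq expr → x = -0.005746; check Q = 2.3790e-05

Q₀ = 1.2423e+06; Q > K (proceeds reverse)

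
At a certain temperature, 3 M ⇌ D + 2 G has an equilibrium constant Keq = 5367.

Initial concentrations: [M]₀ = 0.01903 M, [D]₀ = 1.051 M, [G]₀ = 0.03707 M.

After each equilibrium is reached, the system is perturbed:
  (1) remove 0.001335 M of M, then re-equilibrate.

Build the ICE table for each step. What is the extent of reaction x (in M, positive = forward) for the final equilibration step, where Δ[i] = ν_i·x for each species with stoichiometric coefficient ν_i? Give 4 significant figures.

x = -4.1445e-04 M

Q₀ = 209.6 vs Keq = 5367 ⇒ Q<K, forward
Step 1:
                    M           D           G
  I           0.01903       1.051     0.03707
  C          -0.01169    0.003896    0.007793
  E          0.007341       1.055     0.04486
  solve Keq expr → x = 0.003896; check Q = 5367
Then remove 0.001335 M of M.
Step 2:
                    M           D           G
  I          0.006006       1.055     0.04486
  C          0.001243 -4.1445e-04 -8.2890e-04
  E          0.007249       1.054     0.04403
  solve Keq expr → x = -4.1445e-04; check Q = 5367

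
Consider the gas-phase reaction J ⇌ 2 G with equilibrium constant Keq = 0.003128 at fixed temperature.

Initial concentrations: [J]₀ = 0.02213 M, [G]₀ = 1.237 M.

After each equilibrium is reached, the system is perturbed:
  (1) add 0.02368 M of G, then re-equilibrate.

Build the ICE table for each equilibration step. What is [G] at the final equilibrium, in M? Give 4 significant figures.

Q₀ = 69.14 vs Keq = 0.003128 ⇒ Q>K, reverse
Step 1:
                    J           G
  Initial     0.02213       1.237
  Change       0.5965      -1.193
  Equil        0.6186     0.04399
  solve Keq expr → x = -0.5965; check Q = 0.003128
Then add 0.02368 M of G.
Step 2:
                    J           G
  Initial      0.6186     0.06767
  Change      0.01163    -0.02327
  Equil        0.6303      0.0444
  solve Keq expr → x = -0.01163; check Q = 0.003128

[G]_eq = 0.0444 M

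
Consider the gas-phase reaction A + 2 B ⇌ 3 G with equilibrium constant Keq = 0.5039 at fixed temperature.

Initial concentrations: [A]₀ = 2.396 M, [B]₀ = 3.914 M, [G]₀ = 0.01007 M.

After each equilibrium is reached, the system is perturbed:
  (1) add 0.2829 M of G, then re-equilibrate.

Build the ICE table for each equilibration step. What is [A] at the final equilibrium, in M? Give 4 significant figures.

[A]_eq = 1.845 M

Q₀ = 2.7820e-08 vs Keq = 0.5039 ⇒ Q<K, forward
Step 1:
                  A         B         G
  init        2.396     3.914   0.01007
  Δ         -0.6168    -1.234     1.851
  eq          1.779      2.68     1.861
  solve Keq expr → x = 0.6168; check Q = 0.5039
Then add 0.2829 M of G.
Step 2:
                  A         B         G
  init        1.779      2.68     2.143
  Δ          0.0662    0.1324   -0.1986
  eq          1.845     2.813     1.945
  solve Keq expr → x = -0.0662; check Q = 0.5039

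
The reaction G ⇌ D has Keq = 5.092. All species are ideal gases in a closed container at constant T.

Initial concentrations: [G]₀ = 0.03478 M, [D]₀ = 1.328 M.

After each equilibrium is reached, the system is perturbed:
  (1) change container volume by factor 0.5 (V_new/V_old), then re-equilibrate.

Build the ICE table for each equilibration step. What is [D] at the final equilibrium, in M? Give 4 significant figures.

[D]_eq = 2.278 M

Q₀ = 38.18 vs Keq = 5.092 ⇒ Q>K, reverse
Step 1:
                    G           D
  Initial     0.03478       1.328
  Change       0.1889     -0.1889
  Equil        0.2237       1.139
  solve Keq expr → x = -0.1889; check Q = 5.092
Then change container volume by factor 0.5 (V_new/V_old).
Step 2:
                    G           D
  Initial      0.4474       2.278
  Change            0           0
  Equil        0.4474       2.278
  solve Keq expr → x = 0; check Q = 5.092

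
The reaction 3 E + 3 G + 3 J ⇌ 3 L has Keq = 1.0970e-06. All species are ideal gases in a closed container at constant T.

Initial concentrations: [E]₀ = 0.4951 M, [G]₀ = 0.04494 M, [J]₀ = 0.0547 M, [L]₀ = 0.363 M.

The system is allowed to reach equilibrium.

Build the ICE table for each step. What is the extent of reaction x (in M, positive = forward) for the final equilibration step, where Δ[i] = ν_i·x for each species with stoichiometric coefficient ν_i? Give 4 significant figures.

x = -0.1205 M

Q₀ = 2.6533e+07 vs Keq = 1.0970e-06 ⇒ Q>K, reverse
Step 1:
                   E          G          J          L
  I           0.4951    0.04494     0.0547      0.363
  C           0.3615     0.3615     0.3615    -0.3615
  E           0.8566     0.4064     0.4162   0.001494
  solve Keq expr → x = -0.1205; check Q = 1.0970e-06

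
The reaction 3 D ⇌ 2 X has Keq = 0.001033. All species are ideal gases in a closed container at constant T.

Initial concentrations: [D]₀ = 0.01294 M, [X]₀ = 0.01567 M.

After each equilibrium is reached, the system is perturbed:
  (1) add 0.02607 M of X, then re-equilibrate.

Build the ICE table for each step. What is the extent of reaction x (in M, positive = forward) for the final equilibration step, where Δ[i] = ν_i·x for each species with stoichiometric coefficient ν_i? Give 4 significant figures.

x = -0.01282 M

Q₀ = 113.3 vs Keq = 0.001033 ⇒ Q>K, reverse
Step 1:
                    D           X
  Initial     0.01294     0.01567
  Change      0.02317    -0.01545
  Equil       0.03611  2.2058e-04
  solve Keq expr → x = -0.007725; check Q = 0.001033
Then add 0.02607 M of X.
Step 2:
                    D           X
  Initial     0.03611     0.02629
  Change      0.03845    -0.02564
  Equil       0.07457  6.5446e-04
  solve Keq expr → x = -0.01282; check Q = 0.001033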